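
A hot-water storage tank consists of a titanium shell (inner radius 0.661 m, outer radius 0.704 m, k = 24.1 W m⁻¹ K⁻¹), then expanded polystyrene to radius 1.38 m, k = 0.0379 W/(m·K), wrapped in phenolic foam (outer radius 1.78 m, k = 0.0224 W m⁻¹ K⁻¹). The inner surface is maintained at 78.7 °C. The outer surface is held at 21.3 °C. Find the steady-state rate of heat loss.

Q = 28.1 W

Series thermal resistances, inner to outer:
  R_titanium = (1/0.661 − 1/0.704)/(4πk) = 0.09240/(4π·24.1) = 3.051×10^-4 K/W
  R_expanded polystyrene = (1/0.704 − 1/1.38)/(4πk) = 0.6958/(4π·0.0379) = 1.461 K/W
  R_phenolic foam = (1/1.38 − 1/1.78)/(4πk) = 0.1628/(4π·0.0224) = 0.5785 K/W
ΣR = 3.051×10^-4 + 1.461 + 0.5785 = 2.040 K/W
Q = ΔT/ΣR = (78.7 °C − 21.3 °C)/2.040 = 28.1 W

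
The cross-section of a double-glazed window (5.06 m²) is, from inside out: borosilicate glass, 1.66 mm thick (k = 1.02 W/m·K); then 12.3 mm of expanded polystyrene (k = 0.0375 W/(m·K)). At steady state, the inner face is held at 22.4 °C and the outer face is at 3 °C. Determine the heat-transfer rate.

Treat each layer as a resistance in series:
  R_borosilicate glass = L/(kA) = 0.00166/(1.02·5.06) = 3.216×10^-4 K/W
  R_expanded polystyrene = L/(kA) = 0.0123/(0.0375·5.06) = 0.06482 K/W
ΣR = 3.216×10^-4 + 0.06482 = 0.06514 K/W
Q = ΔT/ΣR = (22.4 °C − 3 °C)/0.06514 = 298 W

Q = 298 W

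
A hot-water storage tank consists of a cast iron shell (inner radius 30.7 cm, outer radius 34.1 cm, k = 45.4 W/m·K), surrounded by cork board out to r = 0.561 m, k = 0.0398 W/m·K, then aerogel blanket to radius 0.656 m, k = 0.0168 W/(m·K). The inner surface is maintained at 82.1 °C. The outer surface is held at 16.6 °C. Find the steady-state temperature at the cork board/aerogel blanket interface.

Resistance network (inner→outer):
  R_cast iron = (1/0.307 − 1/0.341)/(4πk) = 0.3248/(4π·45.4) = 5.693×10^-4 K/W
  R_cork board = (1/0.341 − 1/0.561)/(4πk) = 1.150/(4π·0.0398) = 2.299 K/W
  R_aerogel blanket = (1/0.561 − 1/0.656)/(4πk) = 0.2581/(4π·0.0168) = 1.223 K/W
ΣR = 5.693×10^-4 + 2.299 + 1.223 = 3.523 K/W
Q = ΔT/ΣR = (82.1 °C − 16.6 °C)/3.523 = 18.59 W
From the inner boundary to the cork board/aerogel blanket interface, ΣR_partial = 2.300 K/W.
T_interface = T_in − Q·ΣR_partial = 82.1 °C − (18.59)(2.300) = 39.3 °C

T = 39.3 °C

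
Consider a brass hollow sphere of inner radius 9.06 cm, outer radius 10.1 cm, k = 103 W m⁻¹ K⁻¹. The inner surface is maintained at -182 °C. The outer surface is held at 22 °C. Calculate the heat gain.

Q = 4πk·ΔT/(1/r₁ − 1/r₂) = 4π × 103 × 204 / (1/0.0906 − 1/0.101) = 2.32×10^5 W

Q = 232 kW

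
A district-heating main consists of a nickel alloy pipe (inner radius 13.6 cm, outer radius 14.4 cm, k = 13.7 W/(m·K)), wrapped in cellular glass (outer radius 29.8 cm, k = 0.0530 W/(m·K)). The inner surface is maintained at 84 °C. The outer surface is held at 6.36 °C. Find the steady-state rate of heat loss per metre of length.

Resistance network (inner→outer):
  R'_nickel alloy = ln(0.144/0.136)/(2πk) = 0.05716/(2π·13.7) = 6.640×10^-4 m·K/W
  R'_cellular glass = ln(0.298/0.144)/(2πk) = 0.7273/(2π·0.0530) = 2.184 m·K/W
ΣR = 6.640×10^-4 + 2.184 = 2.185 m·K/W
Q' = ΔT/ΣR = (84 °C − 6.36 °C)/2.185 = 35.5 W/m

Q' = 35.5 W/m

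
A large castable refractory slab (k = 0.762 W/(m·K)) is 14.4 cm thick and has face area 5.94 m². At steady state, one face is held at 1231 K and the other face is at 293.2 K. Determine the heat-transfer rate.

Q = 29.5 kW

Q = kA·ΔT/L = 0.762 × 5.94 × |1231 K − 293.2 K| / 0.144 = 29500 W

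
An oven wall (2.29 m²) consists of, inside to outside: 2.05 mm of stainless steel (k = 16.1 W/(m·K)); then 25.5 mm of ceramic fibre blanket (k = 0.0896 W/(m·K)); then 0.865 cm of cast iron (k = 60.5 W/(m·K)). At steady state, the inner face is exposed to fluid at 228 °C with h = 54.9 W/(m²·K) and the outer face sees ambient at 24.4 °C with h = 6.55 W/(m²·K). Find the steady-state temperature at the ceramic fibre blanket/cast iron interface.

Series thermal resistances, inner to outer:
  R_conv,in = 1/(hA) = 1/(54.9·2.29) = 0.007954 K/W
  R_stainless steel = L/(kA) = 0.00205/(16.1·2.29) = 5.560×10^-5 K/W
  R_ceramic fibre blanket = L/(kA) = 0.0255/(0.0896·2.29) = 0.1243 K/W
  R_cast iron = L/(kA) = 0.00865/(60.5·2.29) = 6.243×10^-5 K/W
  R_conv,out = 1/(hA) = 1/(6.55·2.29) = 0.06667 K/W
ΣR = 0.007954 + 5.560×10^-5 + 0.1243 + 6.243×10^-5 + 0.06667 = 0.1990 K/W
Q = ΔT/ΣR = (228 °C − 24.4 °C)/0.1990 = 1023 W
From the inner boundary to the ceramic fibre blanket/cast iron interface, ΣR_partial = 0.1323 K/W.
T_interface = T_in − Q·ΣR_partial = 228 °C − (1023)(0.1323) = 92.7 °C

T = 92.7 °C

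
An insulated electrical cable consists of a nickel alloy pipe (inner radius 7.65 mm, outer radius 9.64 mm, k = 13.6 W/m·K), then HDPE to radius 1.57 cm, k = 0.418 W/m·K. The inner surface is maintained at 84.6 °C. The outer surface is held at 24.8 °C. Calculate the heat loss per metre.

Q' = 317 W/m

Treat each layer as a resistance in series:
  R'_nickel alloy = ln(0.00964/0.00765)/(2πk) = 0.2312/(2π·13.6) = 0.002706 m·K/W
  R'_HDPE = ln(0.0157/0.00964)/(2πk) = 0.4877/(2π·0.418) = 0.1857 m·K/W
ΣR = 0.002706 + 0.1857 = 0.1884 m·K/W
Q' = ΔT/ΣR = (84.6 °C − 24.8 °C)/0.1884 = 317 W/m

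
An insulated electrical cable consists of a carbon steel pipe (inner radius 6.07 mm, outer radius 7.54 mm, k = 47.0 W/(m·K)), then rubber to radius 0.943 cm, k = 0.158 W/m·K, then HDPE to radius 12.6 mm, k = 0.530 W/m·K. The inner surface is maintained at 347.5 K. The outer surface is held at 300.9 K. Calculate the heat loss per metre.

Resistance network (inner→outer):
  R'_carbon steel = ln(0.00754/0.00607)/(2πk) = 0.2169/(2π·47.0) = 7.344×10^-4 m·K/W
  R'_rubber = ln(0.00943/0.00754)/(2πk) = 0.2237/(2π·0.158) = 0.2253 m·K/W
  R'_HDPE = ln(0.0126/0.00943)/(2πk) = 0.2898/(2π·0.530) = 0.08702 m·K/W
ΣR = 7.344×10^-4 + 0.2253 + 0.08702 = 0.3131 m·K/W
Q' = ΔT/ΣR = (347.5 K − 300.9 K)/0.3131 = 149 W/m

Q' = 149 W/m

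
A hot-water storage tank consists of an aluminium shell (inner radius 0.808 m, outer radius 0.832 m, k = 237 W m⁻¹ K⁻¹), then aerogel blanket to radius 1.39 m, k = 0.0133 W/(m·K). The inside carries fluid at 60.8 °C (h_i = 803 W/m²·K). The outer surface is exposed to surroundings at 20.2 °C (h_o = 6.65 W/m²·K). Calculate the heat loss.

Q = 14.0 W

Series thermal resistances, inner to outer:
  R_conv,in = 1/(4πr²h) = 1/(4π·0.808²·803) = 1.518×10^-4 K/W
  R_aluminium = (1/0.808 − 1/0.832)/(4πk) = 0.03570/(4π·237) = 1.199×10^-5 K/W
  R_aerogel blanket = (1/0.832 − 1/1.39)/(4πk) = 0.4825/(4π·0.0133) = 2.887 K/W
  R_conv,out = 1/(4πr²h) = 1/(4π·1.39²·6.65) = 0.006194 K/W
ΣR = 1.518×10^-4 + 1.199×10^-5 + 2.887 + 0.006194 = 2.893 K/W
Q = ΔT/ΣR = (60.8 °C − 20.2 °C)/2.893 = 14.0 W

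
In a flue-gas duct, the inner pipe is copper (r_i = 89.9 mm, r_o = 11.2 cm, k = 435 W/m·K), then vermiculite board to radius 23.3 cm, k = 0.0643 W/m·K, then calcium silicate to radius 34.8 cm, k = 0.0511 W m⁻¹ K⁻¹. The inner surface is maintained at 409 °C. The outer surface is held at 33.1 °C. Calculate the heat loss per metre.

Q' = 123 W/m

Resistance network (inner→outer):
  R'_copper = ln(0.112/0.0899)/(2πk) = 0.2198/(2π·435) = 8.042×10^-5 m·K/W
  R'_vermiculite board = ln(0.233/0.112)/(2πk) = 0.7325/(2π·0.0643) = 1.813 m·K/W
  R'_calcium silicate = ln(0.348/0.233)/(2πk) = 0.4012/(2π·0.0511) = 1.249 m·K/W
ΣR = 8.042×10^-5 + 1.813 + 1.249 = 3.062 m·K/W
Q' = ΔT/ΣR = (409 °C − 33.1 °C)/3.062 = 123 W/m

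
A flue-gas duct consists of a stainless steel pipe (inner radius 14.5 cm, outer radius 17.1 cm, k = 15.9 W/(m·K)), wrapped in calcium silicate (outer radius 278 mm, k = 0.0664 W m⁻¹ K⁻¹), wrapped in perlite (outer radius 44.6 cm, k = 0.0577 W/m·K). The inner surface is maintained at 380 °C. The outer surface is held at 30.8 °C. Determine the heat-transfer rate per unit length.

Q' = 141 W/m

Resistance network (inner→outer):
  R'_stainless steel = ln(0.171/0.145)/(2πk) = 0.1649/(2π·15.9) = 0.001651 m·K/W
  R'_calcium silicate = ln(0.278/0.171)/(2πk) = 0.4860/(2π·0.0664) = 1.165 m·K/W
  R'_perlite = ln(0.446/0.278)/(2πk) = 0.4727/(2π·0.0577) = 1.304 m·K/W
ΣR = 0.001651 + 1.165 + 1.304 = 2.471 m·K/W
Q' = ΔT/ΣR = (380 °C − 30.8 °C)/2.471 = 141 W/m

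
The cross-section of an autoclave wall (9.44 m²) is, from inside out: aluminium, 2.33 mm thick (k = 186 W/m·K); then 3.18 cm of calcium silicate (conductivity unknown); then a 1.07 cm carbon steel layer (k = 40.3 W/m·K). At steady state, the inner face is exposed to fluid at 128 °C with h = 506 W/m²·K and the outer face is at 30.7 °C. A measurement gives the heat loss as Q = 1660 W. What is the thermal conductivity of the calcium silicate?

k = 0.0577 W/m·K

ΣR = ΔT/Q = |128 − 30.7|/1660 = 0.05861 K/W
Known resistances:
  R_conv,in = 1/(hA) = 1/(506·9.44) = 2.094×10^-4 K/W
  R_aluminium = L/(kA) = 0.00233/(186·9.44) = 1.327×10^-6 K/W
  R_carbon steel = L/(kA) = 0.0107/(40.3·9.44) = 2.813×10^-5 K/W
R_calcium silicate = ΣR − ΣR_known = 0.05861 − 2.389×10^-4 = 0.05837 K/W
L/(kA) = 0.05837 ⇒ k = 0.0318/(0.05837·9.44) = 0.0577 W/m·K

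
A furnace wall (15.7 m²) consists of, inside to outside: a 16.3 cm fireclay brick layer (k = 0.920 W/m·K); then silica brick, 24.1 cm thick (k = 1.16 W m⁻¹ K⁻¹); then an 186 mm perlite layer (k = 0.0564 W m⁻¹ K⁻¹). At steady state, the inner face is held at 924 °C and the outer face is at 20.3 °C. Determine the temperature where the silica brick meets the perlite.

Treat each layer as a resistance in series:
  R_fireclay brick = L/(kA) = 0.163/(0.920·15.7) = 0.01128 K/W
  R_silica brick = L/(kA) = 0.241/(1.16·15.7) = 0.01323 K/W
  R_perlite = L/(kA) = 0.186/(0.0564·15.7) = 0.2101 K/W
ΣR = 0.01128 + 0.01323 + 0.2101 = 0.2346 K/W
Q = ΔT/ΣR = (924 °C − 20.3 °C)/0.2346 = 3852 W
From the inner boundary to the silica brick/perlite interface, ΣR_partial = 0.02451 K/W.
T_interface = T_in − Q·ΣR_partial = 924 °C − (3852)(0.02451) = 830 °C

T = 830 °C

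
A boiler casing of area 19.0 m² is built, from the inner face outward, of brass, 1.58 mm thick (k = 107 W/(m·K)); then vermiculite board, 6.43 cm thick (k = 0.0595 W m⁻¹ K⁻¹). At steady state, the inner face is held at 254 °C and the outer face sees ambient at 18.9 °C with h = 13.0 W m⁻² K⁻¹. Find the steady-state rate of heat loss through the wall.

Q = 3.86 kW

Treat each layer as a resistance in series:
  R_brass = L/(kA) = 0.00158/(107·19.0) = 7.772×10^-7 K/W
  R_vermiculite board = L/(kA) = 0.0643/(0.0595·19.0) = 0.05688 K/W
  R_conv,out = 1/(hA) = 1/(13.0·19.0) = 0.004049 K/W
ΣR = 7.772×10^-7 + 0.05688 + 0.004049 = 0.06093 K/W
Q = ΔT/ΣR = (254 °C − 18.9 °C)/0.06093 = 3860 W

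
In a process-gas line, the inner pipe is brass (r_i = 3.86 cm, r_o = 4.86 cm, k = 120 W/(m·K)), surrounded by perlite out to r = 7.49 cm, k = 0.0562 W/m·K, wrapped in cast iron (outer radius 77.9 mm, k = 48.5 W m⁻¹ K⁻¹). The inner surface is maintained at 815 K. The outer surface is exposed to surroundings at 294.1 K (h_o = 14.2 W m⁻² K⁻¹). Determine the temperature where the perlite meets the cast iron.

T = 348.9 K

Series thermal resistances, inner to outer:
  R'_brass = ln(0.0486/0.0386)/(2πk) = 0.2304/(2π·120) = 3.055×10^-4 m·K/W
  R'_perlite = ln(0.0749/0.0486)/(2πk) = 0.4325/(2π·0.0562) = 1.225 m·K/W
  R'_cast iron = ln(0.0779/0.0749)/(2πk) = 0.03927/(2π·48.5) = 1.289×10^-4 m·K/W
  R'_conv,out = 1/(2πr h) = 1/(2π·0.0779·14.2) = 0.1439 m·K/W
ΣR = 3.055×10^-4 + 1.225 + 1.289×10^-4 + 0.1439 = 1.369 m·K/W
Q' = ΔT/ΣR = (815 K − 294.1 K)/1.369 = 380.5 W/m
From the inner boundary to the perlite/cast iron interface, ΣR_partial = 1.225 m·K/W.
T_interface = T_in − Q'·ΣR_partial = 815 K − (380.5)(1.225) = 348.9 K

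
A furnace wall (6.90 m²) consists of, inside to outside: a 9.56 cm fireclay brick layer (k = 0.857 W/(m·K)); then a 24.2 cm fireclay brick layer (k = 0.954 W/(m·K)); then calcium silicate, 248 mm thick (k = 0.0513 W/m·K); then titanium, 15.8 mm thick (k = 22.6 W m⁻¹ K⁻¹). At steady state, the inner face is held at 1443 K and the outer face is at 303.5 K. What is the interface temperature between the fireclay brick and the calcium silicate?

T = 1363 K

Resistance network (inner→outer):
  R_fireclay brick = L/(kA) = 0.0956/(0.857·6.90) = 0.01617 K/W
  R_fireclay brick = L/(kA) = 0.242/(0.954·6.90) = 0.03676 K/W
  R_calcium silicate = L/(kA) = 0.248/(0.0513·6.90) = 0.7006 K/W
  R_titanium = L/(kA) = 0.0158/(22.6·6.90) = 1.013×10^-4 K/W
ΣR = 0.01617 + 0.03676 + 0.7006 + 1.013×10^-4 = 0.7536 K/W
Q = ΔT/ΣR = (1443 K − 303.5 K)/0.7536 = 1512 W
From the inner boundary to the fireclay brick/calcium silicate interface, ΣR_partial = 0.05293 K/W.
T_interface = T_in − Q·ΣR_partial = 1443 K − (1512)(0.05293) = 1363 K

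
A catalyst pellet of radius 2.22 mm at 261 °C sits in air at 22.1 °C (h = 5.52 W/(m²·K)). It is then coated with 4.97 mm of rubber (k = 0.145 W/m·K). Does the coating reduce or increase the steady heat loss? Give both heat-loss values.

Critical radius for a sphere: r_cr = 2k/h = 0.0525 m = 5.25 cm.
Outer radius after coating: r₂ = 0.00222 + 0.00497 = 0.00719 m.
Since r₁ < r_cr and r₂ ≤ r_cr, the coating moves toward the maximum at r_cr — heat loss rises.
Bare: R = 1/(4πr₁²h) = 2925 K/W; Q = 238.9/2925 = 0.0817 W.
Coated: R = R_cond + R_conv = 449.7 K/W; Q = 238.9/449.7 = 0.531 W.

increases: 0.0817 → 0.531 W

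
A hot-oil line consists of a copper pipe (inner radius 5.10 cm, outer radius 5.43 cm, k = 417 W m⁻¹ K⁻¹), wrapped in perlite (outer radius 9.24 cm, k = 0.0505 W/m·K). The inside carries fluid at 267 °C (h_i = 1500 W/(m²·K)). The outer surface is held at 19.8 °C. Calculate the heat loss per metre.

Series thermal resistances, inner to outer:
  R'_conv,in = 1/(2πr h) = 1/(2π·0.0510·1500) = 0.002080 m·K/W
  R'_copper = ln(0.0543/0.0510)/(2πk) = 0.06270/(2π·417) = 2.393×10^-5 m·K/W
  R'_perlite = ln(0.0924/0.0543)/(2πk) = 0.5316/(2π·0.0505) = 1.675 m·K/W
ΣR = 0.002080 + 2.393×10^-5 + 1.675 = 1.677 m·K/W
Q' = ΔT/ΣR = (267 °C − 19.8 °C)/1.677 = 147 W/m

Q' = 147 W/m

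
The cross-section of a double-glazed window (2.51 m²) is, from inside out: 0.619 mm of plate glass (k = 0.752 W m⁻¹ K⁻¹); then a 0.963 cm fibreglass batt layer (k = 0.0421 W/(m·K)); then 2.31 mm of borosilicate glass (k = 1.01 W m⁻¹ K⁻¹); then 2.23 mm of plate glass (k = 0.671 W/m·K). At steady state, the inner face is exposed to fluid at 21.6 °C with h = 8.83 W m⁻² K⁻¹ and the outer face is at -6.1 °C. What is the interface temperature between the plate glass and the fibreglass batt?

T = 12.5 °C

Series thermal resistances, inner to outer:
  R_conv,in = 1/(hA) = 1/(8.83·2.51) = 0.04512 K/W
  R_plate glass = L/(kA) = 6.19×10^-4/(0.752·2.51) = 3.279×10^-4 K/W
  R_fibreglass batt = L/(kA) = 0.00963/(0.0421·2.51) = 0.09113 K/W
  R_borosilicate glass = L/(kA) = 0.00231/(1.01·2.51) = 9.112×10^-4 K/W
  R_plate glass = L/(kA) = 0.00223/(0.671·2.51) = 0.001324 K/W
ΣR = 0.04512 + 3.279×10^-4 + 0.09113 + 9.112×10^-4 + 0.001324 = 0.1388 K/W
Q = ΔT/ΣR = (21.6 °C − -6.1 °C)/0.1388 = 199.6 W
From the inner boundary to the plate glass/fibreglass batt interface, ΣR_partial = 0.04545 K/W.
T_interface = T_in − Q·ΣR_partial = 21.6 °C − (199.6)(0.04545) = 12.5 °C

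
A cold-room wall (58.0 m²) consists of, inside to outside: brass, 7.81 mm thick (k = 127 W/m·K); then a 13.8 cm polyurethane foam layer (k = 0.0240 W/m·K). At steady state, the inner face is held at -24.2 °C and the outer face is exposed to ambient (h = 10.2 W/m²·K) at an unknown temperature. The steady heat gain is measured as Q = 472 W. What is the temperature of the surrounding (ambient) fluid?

Sum the resistances:
  R_brass = L/(kA) = 0.00781/(127·58.0) = 1.060×10^-6 K/W
  R_polyurethane foam = L/(kA) = 0.138/(0.0240·58.0) = 0.09914 K/W
  R_conv,out = 1/(hA) = 1/(10.2·58.0) = 0.001690 K/W
ΣR = 0.1008 K/W
ΔT = Q·ΣR = 472 × 0.1008 = 47.58 K
Heat flows inward, so T_out = T_in + ΔT = -24.2 + 47.58 = 23.4 °C

T_out = 23.4 °C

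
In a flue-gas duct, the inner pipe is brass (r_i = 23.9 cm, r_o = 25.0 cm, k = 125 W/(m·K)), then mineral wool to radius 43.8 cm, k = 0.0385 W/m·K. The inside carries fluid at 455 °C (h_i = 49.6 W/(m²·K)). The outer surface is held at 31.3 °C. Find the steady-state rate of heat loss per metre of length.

Series thermal resistances, inner to outer:
  R'_conv,in = 1/(2πr h) = 1/(2π·0.239·49.6) = 0.01343 m·K/W
  R'_brass = ln(0.250/0.239)/(2πk) = 0.04500/(2π·125) = 5.729×10^-5 m·K/W
  R'_mineral wool = ln(0.438/0.250)/(2πk) = 0.5608/(2π·0.0385) = 2.318 m·K/W
ΣR = 0.01343 + 5.729×10^-5 + 2.318 = 2.331 m·K/W
Q' = ΔT/ΣR = (455 °C − 31.3 °C)/2.331 = 182 W/m

Q' = 182 W/m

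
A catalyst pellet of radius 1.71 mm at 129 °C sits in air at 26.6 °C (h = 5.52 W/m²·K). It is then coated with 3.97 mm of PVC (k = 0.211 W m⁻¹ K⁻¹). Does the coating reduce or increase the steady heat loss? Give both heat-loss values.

increases: 0.0208 → 0.170 W

Critical radius for a sphere: r_cr = 2k/h = 0.0764 m = 7.64 cm.
Outer radius after coating: r₂ = 0.00171 + 0.00397 = 0.00568 m.
Since r₁ < r_cr and r₂ ≤ r_cr, the coating moves toward the maximum at r_cr — heat loss rises.
Bare: R = 1/(4πr₁²h) = 4930 K/W; Q = 102.4/4930 = 0.0208 W.
Coated: R = R_cond + R_conv = 601.0 K/W; Q = 102.4/601.0 = 0.170 W.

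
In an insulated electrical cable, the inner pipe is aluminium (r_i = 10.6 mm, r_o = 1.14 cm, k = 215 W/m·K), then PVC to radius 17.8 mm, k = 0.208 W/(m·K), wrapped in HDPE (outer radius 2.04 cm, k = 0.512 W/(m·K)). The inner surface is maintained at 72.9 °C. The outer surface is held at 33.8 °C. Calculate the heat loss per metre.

Treat each layer as a resistance in series:
  R'_aluminium = ln(0.0114/0.0106)/(2πk) = 0.07276/(2π·215) = 5.386×10^-5 m·K/W
  R'_PVC = ln(0.0178/0.0114)/(2πk) = 0.4456/(2π·0.208) = 0.3409 m·K/W
  R'_HDPE = ln(0.0204/0.0178)/(2πk) = 0.1363/(2π·0.512) = 0.04238 m·K/W
ΣR = 5.386×10^-5 + 0.3409 + 0.04238 = 0.3833 m·K/W
Q' = ΔT/ΣR = (72.9 °C − 33.8 °C)/0.3833 = 102 W/m

Q' = 102 W/m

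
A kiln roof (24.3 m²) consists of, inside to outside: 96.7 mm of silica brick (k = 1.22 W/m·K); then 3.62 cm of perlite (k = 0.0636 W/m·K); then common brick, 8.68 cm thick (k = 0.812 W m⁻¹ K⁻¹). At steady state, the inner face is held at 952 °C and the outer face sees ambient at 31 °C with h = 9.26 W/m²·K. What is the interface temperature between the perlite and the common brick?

T = 260 °C

Treat each layer as a resistance in series:
  R_silica brick = L/(kA) = 0.0967/(1.22·24.3) = 0.003262 K/W
  R_perlite = L/(kA) = 0.0362/(0.0636·24.3) = 0.02342 K/W
  R_common brick = L/(kA) = 0.0868/(0.812·24.3) = 0.004399 K/W
  R_conv,out = 1/(hA) = 1/(9.26·24.3) = 0.004444 K/W
ΣR = 0.003262 + 0.02342 + 0.004399 + 0.004444 = 0.03553 K/W
Q = ΔT/ΣR = (952 °C − 31 °C)/0.03553 = 25920 W
From the inner boundary to the perlite/common brick interface, ΣR_partial = 0.02668 K/W.
T_interface = T_in − Q·ΣR_partial = 952 °C − (25920)(0.02668) = 260 °C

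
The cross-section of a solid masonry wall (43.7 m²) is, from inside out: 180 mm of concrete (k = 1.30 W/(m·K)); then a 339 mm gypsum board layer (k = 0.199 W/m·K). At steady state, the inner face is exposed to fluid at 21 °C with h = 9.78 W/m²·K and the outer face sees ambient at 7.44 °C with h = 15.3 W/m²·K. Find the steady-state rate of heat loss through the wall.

Resistance network (inner→outer):
  R_conv,in = 1/(hA) = 1/(9.78·43.7) = 0.002340 K/W
  R_concrete = L/(kA) = 0.180/(1.30·43.7) = 0.003168 K/W
  R_gypsum board = L/(kA) = 0.339/(0.199·43.7) = 0.03898 K/W
  R_conv,out = 1/(hA) = 1/(15.3·43.7) = 0.001496 K/W
ΣR = 0.002340 + 0.003168 + 0.03898 + 0.001496 = 0.04598 K/W
Q = ΔT/ΣR = (21 °C − 7.44 °C)/0.04598 = 295 W

Q = 295 W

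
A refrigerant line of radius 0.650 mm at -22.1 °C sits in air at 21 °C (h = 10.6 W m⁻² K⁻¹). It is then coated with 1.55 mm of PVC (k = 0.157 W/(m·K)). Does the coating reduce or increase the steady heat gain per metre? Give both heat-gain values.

increases: 1.87 → 5.35 W/m

Critical radius for a cylinder: r_cr = k/h = 0.0148 m = 1.48 cm.
Outer radius after coating: r₂ = 6.50×10^-4 + 0.00155 = 0.002200 m.
Since r₁ < r_cr and r₂ ≤ r_cr, the coating moves toward the maximum at r_cr — heat gain rises.
Bare: R = 1/(2πr₁h) = 23.10 m·K/W; Q = 43.1/23.10 = 1.87 W/m.
Coated: R = R_cond + R_conv = 8.061 m·K/W; Q = 43.1/8.061 = 5.35 W/m.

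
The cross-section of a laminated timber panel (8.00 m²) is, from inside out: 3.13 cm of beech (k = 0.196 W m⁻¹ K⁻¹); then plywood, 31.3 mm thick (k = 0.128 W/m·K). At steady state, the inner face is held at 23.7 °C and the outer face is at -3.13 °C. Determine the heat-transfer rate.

Q = 531 W

Series thermal resistances, inner to outer:
  R_beech = L/(kA) = 0.0313/(0.196·8.00) = 0.01996 K/W
  R_plywood = L/(kA) = 0.0313/(0.128·8.00) = 0.03057 K/W
ΣR = 0.01996 + 0.03057 = 0.05053 K/W
Q = ΔT/ΣR = (23.7 °C − -3.13 °C)/0.05053 = 531 W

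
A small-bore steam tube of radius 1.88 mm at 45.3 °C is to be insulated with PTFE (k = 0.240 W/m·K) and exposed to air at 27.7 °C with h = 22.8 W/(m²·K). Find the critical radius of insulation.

r_cr = 1.05 cm

For a cylinder, r_cr = k_ins/h = 0.240/22.8 = 0.0105 m = 1.05 cm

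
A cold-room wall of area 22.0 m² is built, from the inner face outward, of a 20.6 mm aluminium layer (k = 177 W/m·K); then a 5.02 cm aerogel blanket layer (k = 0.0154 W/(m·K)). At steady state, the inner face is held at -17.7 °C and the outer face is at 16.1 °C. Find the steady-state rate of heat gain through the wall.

Treat each layer as a resistance in series:
  R_aluminium = L/(kA) = 0.0206/(177·22.0) = 5.290×10^-6 K/W
  R_aerogel blanket = L/(kA) = 0.0502/(0.0154·22.0) = 0.1482 K/W
ΣR = 5.290×10^-6 + 0.1482 = 0.1482 K/W
Q = ΔT/ΣR = (-17.7 °C − 16.1 °C)/0.1482 = -228 W
(Negative Q ⇒ heat flows inward; heat gain = 228 W.)

Q = 228 W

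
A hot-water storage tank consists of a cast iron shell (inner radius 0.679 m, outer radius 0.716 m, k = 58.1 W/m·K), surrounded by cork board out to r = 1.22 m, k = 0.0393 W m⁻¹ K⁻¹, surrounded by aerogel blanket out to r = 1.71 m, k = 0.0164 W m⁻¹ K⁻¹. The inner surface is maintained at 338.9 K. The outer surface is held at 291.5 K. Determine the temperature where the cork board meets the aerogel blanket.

T = 314.9 K

Series thermal resistances, inner to outer:
  R_cast iron = (1/0.679 − 1/0.716)/(4πk) = 0.07611/(4π·58.1) = 1.042×10^-4 K/W
  R_cork board = (1/0.716 − 1/1.22)/(4πk) = 0.5770/(4π·0.0393) = 1.168 K/W
  R_aerogel blanket = (1/1.22 − 1/1.71)/(4πk) = 0.2349/(4π·0.0164) = 1.140 K/W
ΣR = 1.042×10^-4 + 1.168 + 1.140 = 2.308 K/W
Q = ΔT/ΣR = (338.9 K − 291.5 K)/2.308 = 20.54 W
From the inner boundary to the cork board/aerogel blanket interface, ΣR_partial = 1.168 K/W.
T_interface = T_in − Q·ΣR_partial = 338.9 K − (20.54)(1.168) = 314.9 K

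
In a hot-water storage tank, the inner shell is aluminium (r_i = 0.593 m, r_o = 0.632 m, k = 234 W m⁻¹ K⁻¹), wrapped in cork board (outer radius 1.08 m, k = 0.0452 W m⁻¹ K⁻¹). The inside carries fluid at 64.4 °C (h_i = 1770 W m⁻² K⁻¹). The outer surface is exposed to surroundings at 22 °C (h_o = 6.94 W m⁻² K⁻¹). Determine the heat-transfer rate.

Q = 36.4 W

Resistance network (inner→outer):
  R_conv,in = 1/(4πr²h) = 1/(4π·0.593²·1770) = 1.279×10^-4 K/W
  R_aluminium = (1/0.593 − 1/0.632)/(4πk) = 0.1041/(4π·234) = 3.539×10^-5 K/W
  R_cork board = (1/0.632 − 1/1.08)/(4πk) = 0.6564/(4π·0.0452) = 1.156 K/W
  R_conv,out = 1/(4πr²h) = 1/(4π·1.08²·6.94) = 0.009831 K/W
ΣR = 1.279×10^-4 + 3.539×10^-5 + 1.156 + 0.009831 = 1.166 K/W
Q = ΔT/ΣR = (64.4 °C − 22 °C)/1.166 = 36.4 W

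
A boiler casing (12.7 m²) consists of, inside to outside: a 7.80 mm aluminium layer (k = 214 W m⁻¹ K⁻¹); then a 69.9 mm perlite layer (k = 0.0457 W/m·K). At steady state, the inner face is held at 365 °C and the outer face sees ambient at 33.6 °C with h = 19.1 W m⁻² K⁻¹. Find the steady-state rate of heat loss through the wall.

Resistance network (inner→outer):
  R_aluminium = L/(kA) = 0.00780/(214·12.7) = 2.870×10^-6 K/W
  R_perlite = L/(kA) = 0.0699/(0.0457·12.7) = 0.1204 K/W
  R_conv,out = 1/(hA) = 1/(19.1·12.7) = 0.004123 K/W
ΣR = 2.870×10^-6 + 0.1204 + 0.004123 = 0.1245 K/W
Q = ΔT/ΣR = (365 °C − 33.6 °C)/0.1245 = 2660 W

Q = 2.66 kW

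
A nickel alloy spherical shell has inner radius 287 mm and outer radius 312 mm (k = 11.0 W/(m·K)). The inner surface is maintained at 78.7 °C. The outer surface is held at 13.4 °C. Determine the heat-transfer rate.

Q = 4πk·ΔT/(1/r₁ − 1/r₂) = 4π × 11.0 × 65.3 / (1/0.287 − 1/0.312) = 32300 W

Q = 32.3 kW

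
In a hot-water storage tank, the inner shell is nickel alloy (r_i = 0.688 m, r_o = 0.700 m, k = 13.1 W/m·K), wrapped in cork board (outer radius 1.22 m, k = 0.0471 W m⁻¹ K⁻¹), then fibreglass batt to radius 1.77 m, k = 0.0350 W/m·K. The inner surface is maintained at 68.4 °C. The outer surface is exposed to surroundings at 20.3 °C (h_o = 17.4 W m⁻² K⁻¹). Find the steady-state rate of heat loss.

Series thermal resistances, inner to outer:
  R_nickel alloy = (1/0.688 − 1/0.700)/(4πk) = 0.02492/(4π·13.1) = 1.514×10^-4 K/W
  R_cork board = (1/0.700 − 1/1.22)/(4πk) = 0.6089/(4π·0.0471) = 1.029 K/W
  R_fibreglass batt = (1/1.22 − 1/1.77)/(4πk) = 0.2547/(4π·0.0350) = 0.5791 K/W
  R_conv,out = 1/(4πr²h) = 1/(4π·1.77²·17.4) = 0.001460 K/W
ΣR = 1.514×10^-4 + 1.029 + 0.5791 + 0.001460 = 1.610 K/W
Q = ΔT/ΣR = (68.4 °C − 20.3 °C)/1.610 = 29.9 W

Q = 29.9 W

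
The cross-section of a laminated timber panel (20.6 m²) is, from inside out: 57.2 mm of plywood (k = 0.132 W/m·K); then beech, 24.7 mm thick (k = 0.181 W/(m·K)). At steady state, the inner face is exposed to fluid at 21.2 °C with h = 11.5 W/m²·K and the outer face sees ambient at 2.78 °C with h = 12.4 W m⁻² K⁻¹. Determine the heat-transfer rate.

Q = 515 W

Treat each layer as a resistance in series:
  R_conv,in = 1/(hA) = 1/(11.5·20.6) = 0.004221 K/W
  R_plywood = L/(kA) = 0.0572/(0.132·20.6) = 0.02104 K/W
  R_beech = L/(kA) = 0.0247/(0.181·20.6) = 0.006624 K/W
  R_conv,out = 1/(hA) = 1/(12.4·20.6) = 0.003915 K/W
ΣR = 0.004221 + 0.02104 + 0.006624 + 0.003915 = 0.03580 K/W
Q = ΔT/ΣR = (21.2 °C − 2.78 °C)/0.03580 = 515 W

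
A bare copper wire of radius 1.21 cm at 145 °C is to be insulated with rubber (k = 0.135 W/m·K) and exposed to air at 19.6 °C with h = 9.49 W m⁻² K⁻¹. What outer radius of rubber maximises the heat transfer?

r_cr = 1.42 cm

For a cylinder, r_cr = k_ins/h = 0.135/9.49 = 0.0142 m = 1.42 cm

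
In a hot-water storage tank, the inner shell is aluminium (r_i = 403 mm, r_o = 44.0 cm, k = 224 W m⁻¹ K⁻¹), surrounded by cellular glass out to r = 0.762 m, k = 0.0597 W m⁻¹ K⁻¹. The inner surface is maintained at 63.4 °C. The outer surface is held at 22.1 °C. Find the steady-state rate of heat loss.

Q = 32.3 W

Treat each layer as a resistance in series:
  R_aluminium = (1/0.403 − 1/0.440)/(4πk) = 0.2087/(4π·224) = 7.413×10^-5 K/W
  R_cellular glass = (1/0.440 − 1/0.762)/(4πk) = 0.9604/(4π·0.0597) = 1.280 K/W
ΣR = 7.413×10^-5 + 1.280 = 1.280 K/W
Q = ΔT/ΣR = (63.4 °C − 22.1 °C)/1.280 = 32.3 W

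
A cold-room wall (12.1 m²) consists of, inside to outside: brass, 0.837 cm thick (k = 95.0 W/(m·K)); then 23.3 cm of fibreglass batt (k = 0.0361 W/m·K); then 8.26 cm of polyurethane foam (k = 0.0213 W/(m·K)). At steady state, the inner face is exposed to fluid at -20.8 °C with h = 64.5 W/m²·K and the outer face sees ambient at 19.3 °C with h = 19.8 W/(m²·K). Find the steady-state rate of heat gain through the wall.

Series thermal resistances, inner to outer:
  R_conv,in = 1/(hA) = 1/(64.5·12.1) = 0.001281 K/W
  R_brass = L/(kA) = 0.00837/(95.0·12.1) = 7.281×10^-6 K/W
  R_fibreglass batt = L/(kA) = 0.233/(0.0361·12.1) = 0.5334 K/W
  R_polyurethane foam = L/(kA) = 0.0826/(0.0213·12.1) = 0.3205 K/W
  R_conv,out = 1/(hA) = 1/(19.8·12.1) = 0.004174 K/W
ΣR = 0.001281 + 7.281×10^-6 + 0.5334 + 0.3205 + 0.004174 = 0.8594 K/W
Q = ΔT/ΣR = (-20.8 °C − 19.3 °C)/0.8594 = -46.7 W
(Negative Q ⇒ heat flows inward; heat gain = 46.7 W.)

Q = 46.7 W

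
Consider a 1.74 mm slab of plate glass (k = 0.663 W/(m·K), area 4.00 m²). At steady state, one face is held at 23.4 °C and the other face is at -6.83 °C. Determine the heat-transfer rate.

Q = kA·ΔT/L = 0.663 × 4.00 × |23.4 °C − -6.83 °C| / 0.00174 = 46100 W

Q = 46100 W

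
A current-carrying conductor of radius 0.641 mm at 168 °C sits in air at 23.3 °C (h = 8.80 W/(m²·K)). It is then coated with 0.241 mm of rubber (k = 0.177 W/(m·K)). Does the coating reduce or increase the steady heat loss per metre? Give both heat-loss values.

Critical radius for a cylinder: r_cr = k/h = 0.0201 m = 2.01 cm.
Outer radius after coating: r₂ = 6.41×10^-4 + 2.41×10^-4 = 0.000882 m.
Since r₁ < r_cr and r₂ ≤ r_cr, the coating moves toward the maximum at r_cr — heat loss rises.
Bare: R = 1/(2πr₁h) = 28.21 m·K/W; Q = 144.7/28.21 = 5.13 W/m.
Coated: R = R_cond + R_conv = 20.79 m·K/W; Q = 144.7/20.79 = 6.96 W/m.

increases: 5.13 → 6.96 W/m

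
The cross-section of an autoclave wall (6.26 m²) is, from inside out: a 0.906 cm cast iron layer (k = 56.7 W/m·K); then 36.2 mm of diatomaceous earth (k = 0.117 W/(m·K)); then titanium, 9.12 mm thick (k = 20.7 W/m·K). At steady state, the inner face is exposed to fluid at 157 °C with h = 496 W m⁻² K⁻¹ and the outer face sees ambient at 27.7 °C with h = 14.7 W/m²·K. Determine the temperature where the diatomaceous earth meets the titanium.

T = 51.0 °C

Series thermal resistances, inner to outer:
  R_conv,in = 1/(hA) = 1/(496·6.26) = 3.221×10^-4 K/W
  R_cast iron = L/(kA) = 0.00906/(56.7·6.26) = 2.553×10^-5 K/W
  R_diatomaceous earth = L/(kA) = 0.0362/(0.117·6.26) = 0.04943 K/W
  R_titanium = L/(kA) = 0.00912/(20.7·6.26) = 7.038×10^-5 K/W
  R_conv,out = 1/(hA) = 1/(14.7·6.26) = 0.01087 K/W
ΣR = 3.221×10^-4 + 2.553×10^-5 + 0.04943 + 7.038×10^-5 + 0.01087 = 0.06072 K/W
Q = ΔT/ΣR = (157 °C − 27.7 °C)/0.06072 = 2129 W
From the inner boundary to the diatomaceous earth/titanium interface, ΣR_partial = 0.04978 K/W.
T_interface = T_in − Q·ΣR_partial = 157 °C − (2129)(0.04978) = 51.0 °C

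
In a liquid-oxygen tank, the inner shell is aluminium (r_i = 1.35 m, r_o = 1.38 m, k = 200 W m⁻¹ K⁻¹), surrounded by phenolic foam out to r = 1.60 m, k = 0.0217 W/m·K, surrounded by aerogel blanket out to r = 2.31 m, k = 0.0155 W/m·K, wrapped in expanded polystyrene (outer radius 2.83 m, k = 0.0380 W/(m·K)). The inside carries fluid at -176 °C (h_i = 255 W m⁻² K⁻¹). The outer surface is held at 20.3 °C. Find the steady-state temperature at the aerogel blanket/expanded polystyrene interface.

T = -1.2 °C

Resistance network (inner→outer):
  R_conv,in = 1/(4πr²h) = 1/(4π·1.35²·255) = 1.712×10^-4 K/W
  R_aluminium = (1/1.35 − 1/1.38)/(4πk) = 0.01610/(4π·200) = 6.407×10^-6 K/W
  R_phenolic foam = (1/1.38 − 1/1.60)/(4πk) = 0.09964/(4π·0.0217) = 0.3654 K/W
  R_aerogel blanket = (1/1.60 − 1/2.31)/(4πk) = 0.1921/(4π·0.0155) = 0.9862 K/W
  R_expanded polystyrene = (1/2.31 − 1/2.83)/(4πk) = 0.07954/(4π·0.0380) = 0.1666 K/W
ΣR = 1.712×10^-4 + 6.407×10^-6 + 0.3654 + 0.9862 + 0.1666 = 1.518 K/W
Q = ΔT/ΣR = (-176 °C − 20.3 °C)/1.518 = -129.3 W
From the inner boundary to the aerogel blanket/expanded polystyrene interface, ΣR_partial = 1.352 K/W.
T_interface = T_in − Q·ΣR_partial = -176 °C − (-129.3)(1.352) = -1.2 °C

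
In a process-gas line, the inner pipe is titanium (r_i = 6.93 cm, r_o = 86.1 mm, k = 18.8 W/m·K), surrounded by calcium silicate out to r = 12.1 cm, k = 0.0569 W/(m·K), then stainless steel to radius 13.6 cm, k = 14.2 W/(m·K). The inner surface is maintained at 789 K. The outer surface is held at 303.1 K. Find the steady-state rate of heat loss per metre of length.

Treat each layer as a resistance in series:
  R'_titanium = ln(0.0861/0.0693)/(2πk) = 0.2171/(2π·18.8) = 0.001838 m·K/W
  R'_calcium silicate = ln(0.121/0.0861)/(2πk) = 0.3403/(2π·0.0569) = 0.9518 m·K/W
  R'_stainless steel = ln(0.136/0.121)/(2πk) = 0.1169/(2π·14.2) = 0.001310 m·K/W
ΣR = 0.001838 + 0.9518 + 0.001310 = 0.9549 m·K/W
Q' = ΔT/ΣR = (789 K − 303.1 K)/0.9549 = 509 W/m

Q' = 509 W/m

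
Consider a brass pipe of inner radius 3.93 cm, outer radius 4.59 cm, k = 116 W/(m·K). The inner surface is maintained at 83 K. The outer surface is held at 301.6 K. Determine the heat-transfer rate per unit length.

Q' = 2πk·ΔT/ln(r₂/r₁) = 2π × 116 × 218.6 / ln(0.0459/0.0393) = 1.03×10^6 W/m

Q' = 1030 kW/m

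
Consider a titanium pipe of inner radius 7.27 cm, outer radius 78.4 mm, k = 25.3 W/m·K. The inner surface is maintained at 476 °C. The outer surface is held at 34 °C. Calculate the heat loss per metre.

Q' = 2πk·ΔT/ln(r₂/r₁) = 2π × 25.3 × 442 / ln(0.0784/0.0727) = 9.31×10^5 W/m

Q' = 931 kW/m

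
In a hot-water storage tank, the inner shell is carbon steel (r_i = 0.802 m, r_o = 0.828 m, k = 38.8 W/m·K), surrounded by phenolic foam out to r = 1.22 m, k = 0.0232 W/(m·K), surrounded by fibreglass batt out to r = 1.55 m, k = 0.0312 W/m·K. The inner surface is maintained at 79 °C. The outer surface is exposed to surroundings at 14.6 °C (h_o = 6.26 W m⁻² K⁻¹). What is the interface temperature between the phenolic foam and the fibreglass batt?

Resistance network (inner→outer):
  R_carbon steel = (1/0.802 − 1/0.828)/(4πk) = 0.03915/(4π·38.8) = 8.030×10^-5 K/W
  R_phenolic foam = (1/0.828 − 1/1.22)/(4πk) = 0.3881/(4π·0.0232) = 1.331 K/W
  R_fibreglass batt = (1/1.22 − 1/1.55)/(4πk) = 0.1745/(4π·0.0312) = 0.4451 K/W
  R_conv,out = 1/(4πr²h) = 1/(4π·1.55²·6.26) = 0.005291 K/W
ΣR = 8.030×10^-5 + 1.331 + 0.4451 + 0.005291 = 1.781 K/W
Q = ΔT/ΣR = (79 °C − 14.6 °C)/1.781 = 36.16 W
From the inner boundary to the phenolic foam/fibreglass batt interface, ΣR_partial = 1.331 K/W.
T_interface = T_in − Q·ΣR_partial = 79 °C − (36.16)(1.331) = 30.9 °C

T = 30.9 °C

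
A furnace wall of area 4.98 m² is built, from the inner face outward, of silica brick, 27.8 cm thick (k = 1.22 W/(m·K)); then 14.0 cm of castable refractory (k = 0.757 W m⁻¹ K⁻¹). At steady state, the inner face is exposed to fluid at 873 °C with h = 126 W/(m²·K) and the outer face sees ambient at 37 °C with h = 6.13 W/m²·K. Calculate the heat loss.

Treat each layer as a resistance in series:
  R_conv,in = 1/(hA) = 1/(126·4.98) = 0.001594 K/W
  R_silica brick = L/(kA) = 0.278/(1.22·4.98) = 0.04576 K/W
  R_castable refractory = L/(kA) = 0.140/(0.757·4.98) = 0.03714 K/W
  R_conv,out = 1/(hA) = 1/(6.13·4.98) = 0.03276 K/W
ΣR = 0.001594 + 0.04576 + 0.03714 + 0.03276 = 0.1173 K/W
Q = ΔT/ΣR = (873 °C − 37 °C)/0.1173 = 7130 W

Q = 7130 W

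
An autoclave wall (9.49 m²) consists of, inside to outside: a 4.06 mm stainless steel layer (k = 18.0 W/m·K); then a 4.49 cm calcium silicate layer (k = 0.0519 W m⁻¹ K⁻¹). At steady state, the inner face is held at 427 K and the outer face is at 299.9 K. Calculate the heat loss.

Q = 1390 W

Resistance network (inner→outer):
  R_stainless steel = L/(kA) = 0.00406/(18.0·9.49) = 2.377×10^-5 K/W
  R_calcium silicate = L/(kA) = 0.0449/(0.0519·9.49) = 0.09116 K/W
ΣR = 2.377×10^-5 + 0.09116 = 0.09118 K/W
Q = ΔT/ΣR = (427 K − 299.9 K)/0.09118 = 1390 W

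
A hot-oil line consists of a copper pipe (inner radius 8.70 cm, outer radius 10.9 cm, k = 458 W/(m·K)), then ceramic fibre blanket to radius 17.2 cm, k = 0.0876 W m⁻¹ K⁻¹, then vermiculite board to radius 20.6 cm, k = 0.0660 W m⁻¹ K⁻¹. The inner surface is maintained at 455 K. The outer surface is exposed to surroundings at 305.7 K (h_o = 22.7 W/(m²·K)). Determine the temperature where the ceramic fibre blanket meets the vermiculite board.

T = 359.7 K

Resistance network (inner→outer):
  R'_copper = ln(0.109/0.0870)/(2πk) = 0.2254/(2π·458) = 7.834×10^-5 m·K/W
  R'_ceramic fibre blanket = ln(0.172/0.109)/(2πk) = 0.4561/(2π·0.0876) = 0.8287 m·K/W
  R'_vermiculite board = ln(0.206/0.172)/(2πk) = 0.1804/(2π·0.0660) = 0.4350 m·K/W
  R'_conv,out = 1/(2πr h) = 1/(2π·0.206·22.7) = 0.03404 m·K/W
ΣR = 7.834×10^-5 + 0.8287 + 0.4350 + 0.03404 = 1.298 m·K/W
Q' = ΔT/ΣR = (455 K − 305.7 K)/1.298 = 115.0 W/m
From the inner boundary to the ceramic fibre blanket/vermiculite board interface, ΣR_partial = 0.8288 m·K/W.
T_interface = T_in − Q'·ΣR_partial = 455 K − (115.0)(0.8288) = 359.7 K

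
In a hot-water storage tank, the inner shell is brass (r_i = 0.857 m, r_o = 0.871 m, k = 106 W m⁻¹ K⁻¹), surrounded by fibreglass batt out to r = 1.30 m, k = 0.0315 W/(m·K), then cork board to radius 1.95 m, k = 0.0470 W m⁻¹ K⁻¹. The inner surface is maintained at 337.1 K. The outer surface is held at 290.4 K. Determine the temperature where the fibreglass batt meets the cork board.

T = 305.0 K

Resistance network (inner→outer):
  R_brass = (1/0.857 − 1/0.871)/(4πk) = 0.01876/(4π·106) = 1.408×10^-5 K/W
  R_fibreglass batt = (1/0.871 − 1/1.30)/(4πk) = 0.3789/(4π·0.0315) = 0.9571 K/W
  R_cork board = (1/1.30 − 1/1.95)/(4πk) = 0.2564/(4π·0.0470) = 0.4341 K/W
ΣR = 1.408×10^-5 + 0.9571 + 0.4341 = 1.391 K/W
Q = ΔT/ΣR = (337.1 K − 290.4 K)/1.391 = 33.57 W
From the inner boundary to the fibreglass batt/cork board interface, ΣR_partial = 0.9571 K/W.
T_interface = T_in − Q·ΣR_partial = 337.1 K − (33.57)(0.9571) = 305.0 K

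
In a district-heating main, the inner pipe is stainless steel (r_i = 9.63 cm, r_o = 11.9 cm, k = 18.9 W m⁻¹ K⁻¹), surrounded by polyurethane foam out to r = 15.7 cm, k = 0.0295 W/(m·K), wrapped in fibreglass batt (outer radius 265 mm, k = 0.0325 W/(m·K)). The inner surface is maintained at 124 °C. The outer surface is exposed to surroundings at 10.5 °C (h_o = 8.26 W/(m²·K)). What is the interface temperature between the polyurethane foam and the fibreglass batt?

Resistance network (inner→outer):
  R'_stainless steel = ln(0.119/0.0963)/(2πk) = 0.2117/(2π·18.9) = 0.001782 m·K/W
  R'_polyurethane foam = ln(0.157/0.119)/(2πk) = 0.2771/(2π·0.0295) = 1.495 m·K/W
  R'_fibreglass batt = ln(0.265/0.157)/(2πk) = 0.5235/(2π·0.0325) = 2.564 m·K/W
  R'_conv,out = 1/(2πr h) = 1/(2π·0.265·8.26) = 0.07271 m·K/W
ΣR = 0.001782 + 1.495 + 2.564 + 0.07271 = 4.133 m·K/W
Q' = ΔT/ΣR = (124 °C − 10.5 °C)/4.133 = 27.46 W/m
From the inner boundary to the polyurethane foam/fibreglass batt interface, ΣR_partial = 1.497 m·K/W.
T_interface = T_in − Q'·ΣR_partial = 124 °C − (27.46)(1.497) = 82.9 °C

T = 82.9 °C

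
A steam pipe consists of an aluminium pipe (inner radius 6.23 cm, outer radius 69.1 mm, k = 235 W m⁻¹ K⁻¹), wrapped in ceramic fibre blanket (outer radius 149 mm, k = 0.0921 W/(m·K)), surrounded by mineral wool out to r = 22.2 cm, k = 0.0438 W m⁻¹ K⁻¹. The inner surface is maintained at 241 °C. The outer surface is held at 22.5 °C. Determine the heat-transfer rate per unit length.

Treat each layer as a resistance in series:
  R'_aluminium = ln(0.0691/0.0623)/(2πk) = 0.1036/(2π·235) = 7.016×10^-5 m·K/W
  R'_ceramic fibre blanket = ln(0.149/0.0691)/(2πk) = 0.7684/(2π·0.0921) = 1.328 m·K/W
  R'_mineral wool = ln(0.222/0.149)/(2πk) = 0.3987/(2π·0.0438) = 1.449 m·K/W
ΣR = 7.016×10^-5 + 1.328 + 1.449 = 2.777 m·K/W
Q' = ΔT/ΣR = (241 °C − 22.5 °C)/2.777 = 78.7 W/m

Q' = 78.7 W/m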